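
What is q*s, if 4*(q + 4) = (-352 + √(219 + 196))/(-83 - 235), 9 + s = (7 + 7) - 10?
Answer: 2960/159 + 5*√415/1272 ≈ 18.696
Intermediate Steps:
s = -5 (s = -9 + ((7 + 7) - 10) = -9 + (14 - 10) = -9 + 4 = -5)
q = -592/159 - √415/1272 (q = -4 + ((-352 + √(219 + 196))/(-83 - 235))/4 = -4 + ((-352 + √415)/(-318))/4 = -4 + ((-352 + √415)*(-1/318))/4 = -4 + (176/159 - √415/318)/4 = -4 + (44/159 - √415/1272) = -592/159 - √415/1272 ≈ -3.7393)
q*s = (-592/159 - √415/1272)*(-5) = 2960/159 + 5*√415/1272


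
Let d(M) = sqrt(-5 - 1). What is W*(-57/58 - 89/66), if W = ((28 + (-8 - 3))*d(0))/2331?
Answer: -37927*I*sqrt(6)/2230767 ≈ -0.041646*I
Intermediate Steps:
d(M) = I*sqrt(6) (d(M) = sqrt(-6) = I*sqrt(6))
W = 17*I*sqrt(6)/2331 (W = ((28 + (-8 - 3))*(I*sqrt(6)))/2331 = ((28 - 11)*(I*sqrt(6)))*(1/2331) = (17*(I*sqrt(6)))*(1/2331) = (17*I*sqrt(6))*(1/2331) = 17*I*sqrt(6)/2331 ≈ 0.017864*I)
W*(-57/58 - 89/66) = (17*I*sqrt(6)/2331)*(-57/58 - 89/66) = (17*I*sqrt(6)/2331)*(-2231/957) = -37927*I*sqrt(6)/2230767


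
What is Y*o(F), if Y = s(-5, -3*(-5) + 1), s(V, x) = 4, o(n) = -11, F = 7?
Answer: -44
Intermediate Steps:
Y = 4
Y*o(F) = 4*(-11) = -44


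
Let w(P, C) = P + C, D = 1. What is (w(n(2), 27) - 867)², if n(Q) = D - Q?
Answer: 707281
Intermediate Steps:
n(Q) = 1 - Q
w(P, C) = C + P
(w(n(2), 27) - 867)² = ((27 + (1 - 1*2)) - 867)² = ((27 + (1 - 2)) - 867)² = ((27 - 1) - 867)² = (26 - 867)² = (-841)² = 707281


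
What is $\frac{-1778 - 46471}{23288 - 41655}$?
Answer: $\frac{48249}{18367} \approx 2.6269$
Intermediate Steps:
$\frac{-1778 - 46471}{23288 - 41655} = - \frac{48249}{-18367} = \left(-48249\right) \left(- \frac{1}{18367}\right) = \frac{48249}{18367}$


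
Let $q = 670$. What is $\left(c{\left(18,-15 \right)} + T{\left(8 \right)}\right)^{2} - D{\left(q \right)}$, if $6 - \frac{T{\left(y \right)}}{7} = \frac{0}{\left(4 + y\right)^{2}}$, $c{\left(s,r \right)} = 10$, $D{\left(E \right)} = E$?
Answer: $2034$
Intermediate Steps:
$T{\left(y \right)} = 42$ ($T{\left(y \right)} = 42 - 7 \frac{0}{\left(4 + y\right)^{2}} = 42 - 0 = 42 + 0 = 42$)
$\left(c{\left(18,-15 \right)} + T{\left(8 \right)}\right)^{2} - D{\left(q \right)} = \left(10 + 42\right)^{2} - 670 = 52^{2} - 670 = 2704 - 670 = 2034$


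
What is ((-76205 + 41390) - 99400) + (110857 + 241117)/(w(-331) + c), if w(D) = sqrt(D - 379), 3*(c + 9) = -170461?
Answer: -1950647647480373/14533082267 - 1583883*I*sqrt(710)/14533082267 ≈ -1.3422e+5 - 0.002904*I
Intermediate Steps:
c = -170488/3 (c = -9 + (1/3)*(-170461) = -9 - 170461/3 = -170488/3 ≈ -56829.)
w(D) = sqrt(-379 + D)
((-76205 + 41390) - 99400) + (110857 + 241117)/(w(-331) + c) = ((-76205 + 41390) - 99400) + (110857 + 241117)/(sqrt(-379 - 331) - 170488/3) = (-34815 - 99400) + 351974/(sqrt(-710) - 170488/3) = -134215 + 351974/(I*sqrt(710) - 170488/3) = -134215 + 351974/(-170488/3 + I*sqrt(710))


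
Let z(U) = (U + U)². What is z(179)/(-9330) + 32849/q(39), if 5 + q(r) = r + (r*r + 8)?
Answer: 17693473/2430465 ≈ 7.2799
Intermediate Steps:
z(U) = 4*U² (z(U) = (2*U)² = 4*U²)
q(r) = 3 + r + r² (q(r) = -5 + (r + (r*r + 8)) = -5 + (r + (r² + 8)) = -5 + (r + (8 + r²)) = -5 + (8 + r + r²) = 3 + r + r²)
z(179)/(-9330) + 32849/q(39) = (4*179²)/(-9330) + 32849/(3 + 39 + 39²) = (4*32041)*(-1/9330) + 32849/(3 + 39 + 1521) = 128164*(-1/9330) + 32849/1563 = -64082/4665 + 32849*(1/1563) = -64082/4665 + 32849/1563 = 17693473/2430465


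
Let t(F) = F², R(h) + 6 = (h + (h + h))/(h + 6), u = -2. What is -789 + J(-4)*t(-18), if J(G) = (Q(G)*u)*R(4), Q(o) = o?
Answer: -66153/5 ≈ -13231.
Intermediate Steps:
R(h) = -6 + 3*h/(6 + h) (R(h) = -6 + (h + (h + h))/(h + 6) = -6 + (h + 2*h)/(6 + h) = -6 + (3*h)/(6 + h) = -6 + 3*h/(6 + h))
J(G) = 48*G/5 (J(G) = (G*(-2))*(3*(-12 - 1*4)/(6 + 4)) = (-2*G)*(3*(-12 - 4)/10) = (-2*G)*(3*(⅒)*(-16)) = -2*G*(-24/5) = 48*G/5)
-789 + J(-4)*t(-18) = -789 + ((48/5)*(-4))*(-18)² = -789 - 192/5*324 = -789 - 62208/5 = -66153/5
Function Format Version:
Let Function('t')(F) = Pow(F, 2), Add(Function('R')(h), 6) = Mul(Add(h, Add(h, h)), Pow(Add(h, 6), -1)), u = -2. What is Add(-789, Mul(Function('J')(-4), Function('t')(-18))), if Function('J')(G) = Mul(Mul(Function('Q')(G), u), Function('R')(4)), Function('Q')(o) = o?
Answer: Rational(-66153, 5) ≈ -13231.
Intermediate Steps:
Function('R')(h) = Add(-6, Mul(3, h, Pow(Add(6, h), -1))) (Function('R')(h) = Add(-6, Mul(Add(h, Add(h, h)), Pow(Add(h, 6), -1))) = Add(-6, Mul(Add(h, Mul(2, h)), Pow(Add(6, h), -1))) = Add(-6, Mul(Mul(3, h), Pow(Add(6, h), -1))) = Add(-6, Mul(3, h, Pow(Add(6, h), -1))))
Function('J')(G) = Mul(Rational(48, 5), G) (Function('J')(G) = Mul(Mul(G, -2), Mul(3, Pow(Add(6, 4), -1), Add(-12, Mul(-1, 4)))) = Mul(Mul(-2, G), Mul(3, Pow(10, -1), Add(-12, -4))) = Mul(Mul(-2, G), Mul(3, Rational(1, 10), -16)) = Mul(Mul(-2, G), Rational(-24, 5)) = Mul(Rational(48, 5), G))
Add(-789, Mul(Function('J')(-4), Function('t')(-18))) = Add(-789, Mul(Mul(Rational(48, 5), -4), Pow(-18, 2))) = Add(-789, Mul(Rational(-192, 5), 324)) = Add(-789, Rational(-62208, 5)) = Rational(-66153, 5)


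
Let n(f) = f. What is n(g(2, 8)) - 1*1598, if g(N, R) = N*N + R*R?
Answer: -1530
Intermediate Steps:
g(N, R) = N² + R²
n(g(2, 8)) - 1*1598 = (2² + 8²) - 1*1598 = (4 + 64) - 1598 = 68 - 1598 = -1530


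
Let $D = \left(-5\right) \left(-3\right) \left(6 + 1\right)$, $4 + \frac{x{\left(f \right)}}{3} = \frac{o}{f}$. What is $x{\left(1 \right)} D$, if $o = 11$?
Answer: $2205$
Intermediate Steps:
$x{\left(f \right)} = -12 + \frac{33}{f}$ ($x{\left(f \right)} = -12 + 3 \frac{11}{f} = -12 + \frac{33}{f}$)
$D = 105$ ($D = 15 \cdot 7 = 105$)
$x{\left(1 \right)} D = \left(-12 + \frac{33}{1}\right) 105 = \left(-12 + 33 \cdot 1\right) 105 = \left(-12 + 33\right) 105 = 21 \cdot 105 = 2205$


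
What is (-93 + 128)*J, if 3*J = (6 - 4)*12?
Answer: 280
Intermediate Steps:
J = 8 (J = ((6 - 4)*12)/3 = (2*12)/3 = (⅓)*24 = 8)
(-93 + 128)*J = (-93 + 128)*8 = 35*8 = 280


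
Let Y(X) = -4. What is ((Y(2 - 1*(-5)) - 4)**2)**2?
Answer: 4096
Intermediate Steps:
((Y(2 - 1*(-5)) - 4)**2)**2 = ((-4 - 4)**2)**2 = ((-8)**2)**2 = 64**2 = 4096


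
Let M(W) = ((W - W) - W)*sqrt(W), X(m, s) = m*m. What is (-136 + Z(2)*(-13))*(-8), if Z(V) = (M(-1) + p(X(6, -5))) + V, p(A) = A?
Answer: 5040 + 104*I ≈ 5040.0 + 104.0*I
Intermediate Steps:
X(m, s) = m**2
M(W) = -W**(3/2) (M(W) = (0 - W)*sqrt(W) = (-W)*sqrt(W) = -W**(3/2))
Z(V) = 36 + I + V (Z(V) = (-(-1)**(3/2) + 6**2) + V = (-(-1)*I + 36) + V = (I + 36) + V = (36 + I) + V = 36 + I + V)
(-136 + Z(2)*(-13))*(-8) = (-136 + (36 + I + 2)*(-13))*(-8) = (-136 + (38 + I)*(-13))*(-8) = (-136 + (-494 - 13*I))*(-8) = (-630 - 13*I)*(-8) = 5040 + 104*I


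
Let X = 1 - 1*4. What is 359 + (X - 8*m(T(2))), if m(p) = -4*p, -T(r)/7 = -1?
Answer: 580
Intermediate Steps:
T(r) = 7 (T(r) = -7*(-1) = 7)
X = -3 (X = 1 - 4 = -3)
359 + (X - 8*m(T(2))) = 359 + (-3 - (-32)*7) = 359 + (-3 - 8*(-28)) = 359 + (-3 + 224) = 359 + 221 = 580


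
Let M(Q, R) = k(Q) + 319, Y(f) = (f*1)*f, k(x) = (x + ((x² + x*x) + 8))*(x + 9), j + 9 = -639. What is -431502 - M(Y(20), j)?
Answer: -131478693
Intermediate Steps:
j = -648 (j = -9 - 639 = -648)
k(x) = (9 + x)*(8 + x + 2*x²) (k(x) = (x + ((x² + x²) + 8))*(9 + x) = (x + (2*x² + 8))*(9 + x) = (x + (8 + 2*x²))*(9 + x) = (8 + x + 2*x²)*(9 + x) = (9 + x)*(8 + x + 2*x²))
Y(f) = f² (Y(f) = f*f = f²)
M(Q, R) = 391 + 2*Q³ + 17*Q + 19*Q² (M(Q, R) = (72 + 2*Q³ + 17*Q + 19*Q²) + 319 = 391 + 2*Q³ + 17*Q + 19*Q²)
-431502 - M(Y(20), j) = -431502 - (391 + 2*(20²)³ + 17*20² + 19*(20²)²) = -431502 - (391 + 2*400³ + 17*400 + 19*400²) = -431502 - (391 + 2*64000000 + 6800 + 19*160000) = -431502 - (391 + 128000000 + 6800 + 3040000) = -431502 - 1*131047191 = -431502 - 131047191 = -131478693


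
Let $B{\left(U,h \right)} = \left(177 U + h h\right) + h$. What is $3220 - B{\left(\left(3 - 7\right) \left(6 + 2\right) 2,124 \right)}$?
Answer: $-952$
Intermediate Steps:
$B{\left(U,h \right)} = h + h^{2} + 177 U$ ($B{\left(U,h \right)} = \left(177 U + h^{2}\right) + h = \left(h^{2} + 177 U\right) + h = h + h^{2} + 177 U$)
$3220 - B{\left(\left(3 - 7\right) \left(6 + 2\right) 2,124 \right)} = 3220 - \left(124 + 124^{2} + 177 \left(3 - 7\right) \left(6 + 2\right) 2\right) = 3220 - \left(124 + 15376 + 177 \left(- 4 \cdot 8 \cdot 2\right)\right) = 3220 - \left(124 + 15376 + 177 \left(\left(-4\right) 16\right)\right) = 3220 - \left(124 + 15376 + 177 \left(-64\right)\right) = 3220 - \left(124 + 15376 - 11328\right) = 3220 - 4172 = -952$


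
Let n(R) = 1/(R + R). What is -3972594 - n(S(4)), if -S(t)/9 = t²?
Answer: -1144107071/288 ≈ -3.9726e+6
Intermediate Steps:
S(t) = -9*t²
n(R) = 1/(2*R)
-3972594 - n(S(4)) = -3972594 - 1/(2*((-9*4²))) = -3972594 - 1/(2*((-9*16))) = -3972594 - 1/(2*(-144)) = -3972594 - (-1)/(2*144) = -3972594 - 1*(-1/288) = -3972594 + 1/288 = -1144107071/288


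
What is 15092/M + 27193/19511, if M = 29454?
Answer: 547701317/287338497 ≈ 1.9061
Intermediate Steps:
15092/M + 27193/19511 = 15092/29454 + 27193/19511 = 15092*(1/29454) + 27193*(1/19511) = 7546/14727 + 27193/19511 = 547701317/287338497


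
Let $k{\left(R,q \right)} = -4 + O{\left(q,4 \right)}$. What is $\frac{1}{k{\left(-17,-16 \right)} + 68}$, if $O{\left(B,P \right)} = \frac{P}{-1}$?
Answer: $\frac{1}{60} \approx 0.016667$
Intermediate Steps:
$O{\left(B,P \right)} = - P$ ($O{\left(B,P \right)} = P \left(-1\right) = - P$)
$k{\left(R,q \right)} = -8$ ($k{\left(R,q \right)} = -4 - 4 = -8$)
$\frac{1}{k{\left(-17,-16 \right)} + 68} = \frac{1}{-8 + 68} = \frac{1}{60}$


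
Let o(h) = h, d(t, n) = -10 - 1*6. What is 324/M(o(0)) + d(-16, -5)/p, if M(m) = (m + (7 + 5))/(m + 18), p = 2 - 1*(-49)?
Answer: 24770/51 ≈ 485.69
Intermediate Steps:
d(t, n) = -16 (d(t, n) = -10 - 6 = -16)
p = 51 (p = 2 + 49 = 51)
M(m) = (12 + m)/(18 + m) (M(m) = (m + 12)/(18 + m) = (12 + m)/(18 + m))
324/M(o(0)) + d(-16, -5)/p = 324/(((12 + 0)/(18 + 0))) - 16/51 = 324/((12/18)) - 16*1/51 = 324/(((1/18)*12)) - 16/51 = 324/(⅔) - 16/51 = 324*(3/2) - 16/51 = 486 - 16/51 = 24770/51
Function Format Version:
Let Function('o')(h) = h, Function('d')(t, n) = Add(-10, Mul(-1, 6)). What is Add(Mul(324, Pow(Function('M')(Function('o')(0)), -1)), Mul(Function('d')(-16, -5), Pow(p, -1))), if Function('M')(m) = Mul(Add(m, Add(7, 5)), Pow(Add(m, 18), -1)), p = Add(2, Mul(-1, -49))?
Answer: Rational(24770, 51) ≈ 485.69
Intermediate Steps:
Function('d')(t, n) = -16 (Function('d')(t, n) = Add(-10, -6) = -16)
p = 51 (p = Add(2, 49) = 51)
Function('M')(m) = Mul(Pow(Add(18, m), -1), Add(12, m)) (Function('M')(m) = Mul(Add(m, 12), Pow(Add(18, m), -1)) = Mul(Add(12, m), Pow(Add(18, m), -1)) = Mul(Pow(Add(18, m), -1), Add(12, m)))
Add(Mul(324, Pow(Function('M')(Function('o')(0)), -1)), Mul(Function('d')(-16, -5), Pow(p, -1))) = Add(Mul(324, Pow(Mul(Pow(Add(18, 0), -1), Add(12, 0)), -1)), Mul(-16, Pow(51, -1))) = Add(Mul(324, Pow(Mul(Pow(18, -1), 12), -1)), Mul(-16, Rational(1, 51))) = Add(Mul(324, Pow(Mul(Rational(1, 18), 12), -1)), Rational(-16, 51)) = Add(Mul(324, Pow(Rational(2, 3), -1)), Rational(-16, 51)) = Add(Mul(324, Rational(3, 2)), Rational(-16, 51)) = Add(486, Rational(-16, 51)) = Rational(24770, 51)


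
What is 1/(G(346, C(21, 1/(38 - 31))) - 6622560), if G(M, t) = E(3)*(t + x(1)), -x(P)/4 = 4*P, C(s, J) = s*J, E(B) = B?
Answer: -1/6622599 ≈ -1.5100e-7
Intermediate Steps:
C(s, J) = J*s
x(P) = -16*P
G(M, t) = -48 + 3*t (G(M, t) = 3*(t - 16*1) = 3*(t - 16) = 3*(-16 + t) = -48 + 3*t)
1/(G(346, C(21, 1/(38 - 31))) - 6622560) = 1/((-48 + 3*(21/(38 - 31))) - 6622560) = 1/((-48 + 3*(21/7)) - 6622560) = 1/((-48 + 3*((⅐)*21)) - 6622560) = 1/((-48 + 3*3) - 6622560) = 1/((-48 + 9) - 6622560) = 1/(-39 - 6622560) = 1/(-6622599) = -1/6622599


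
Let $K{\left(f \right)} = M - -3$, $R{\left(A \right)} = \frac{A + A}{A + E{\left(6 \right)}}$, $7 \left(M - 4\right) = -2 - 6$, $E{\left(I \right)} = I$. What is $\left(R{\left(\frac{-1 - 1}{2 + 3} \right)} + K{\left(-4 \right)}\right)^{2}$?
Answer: $\frac{1600}{49} \approx 32.653$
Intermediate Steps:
$M = \frac{20}{7}$ ($M = 4 + \frac{-2 - 6}{7} = 4 + \frac{1}{7} \left(-8\right) = 4 - \frac{8}{7} = \frac{20}{7} \approx 2.8571$)
$R{\left(A \right)} = \frac{2 A}{6 + A}$ ($R{\left(A \right)} = \frac{A + A}{A + 6} = \frac{2 A}{6 + A}$)
$K{\left(f \right)} = \frac{41}{7}$ ($K{\left(f \right)} = \frac{20}{7} - -3 = \frac{20}{7} + 3 = \frac{41}{7}$)
$\left(R{\left(\frac{-1 - 1}{2 + 3} \right)} + K{\left(-4 \right)}\right)^{2} = \left(\frac{2 \frac{-1 - 1}{2 + 3}}{6 + \frac{-1 - 1}{2 + 3}} + \frac{41}{7}\right)^{2} = \left(\frac{2 \left(- \frac{2}{5}\right)}{6 - \frac{2}{5}} + \frac{41}{7}\right)^{2} = \left(\frac{2 \left(\left(-2\right) \frac{1}{5}\right)}{6 - \frac{2}{5}} + \frac{41}{7}\right)^{2} = \left(2 \left(- \frac{2}{5}\right) \frac{1}{6 - \frac{2}{5}} + \frac{41}{7}\right)^{2} = \left(2 \left(- \frac{2}{5}\right) \frac{1}{\frac{28}{5}} + \frac{41}{7}\right)^{2} = \left(2 \left(- \frac{2}{5}\right) \frac{5}{28} + \frac{41}{7}\right)^{2} = \left(- \frac{1}{7} + \frac{41}{7}\right)^{2} = \left(\frac{40}{7}\right)^{2} = \frac{1600}{49}$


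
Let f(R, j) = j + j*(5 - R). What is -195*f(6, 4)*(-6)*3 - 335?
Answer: -335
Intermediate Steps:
-195*f(6, 4)*(-6)*3 - 335 = -195*(4*(6 - 1*6))*(-6)*3 - 335 = -195*(4*(6 - 6))*(-6)*3 - 335 = -195*(4*0)*(-6)*3 - 335 = -195*0*(-6)*3 - 335 = -0*3 - 335 = -195*0 - 335 = 0 - 335 = -335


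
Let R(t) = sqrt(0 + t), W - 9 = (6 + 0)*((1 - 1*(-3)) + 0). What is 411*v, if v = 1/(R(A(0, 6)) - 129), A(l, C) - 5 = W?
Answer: -53019/16603 - 411*sqrt(38)/16603 ≈ -3.3459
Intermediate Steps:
W = 33 (W = 9 + (6 + 0)*((1 - 1*(-3)) + 0) = 9 + 6*((1 + 3) + 0) = 9 + 6*(4 + 0) = 9 + 6*4 = 9 + 24 = 33)
A(l, C) = 38 (A(l, C) = 5 + 33 = 38)
R(t) = sqrt(t)
v = 1/(-129 + sqrt(38)) (v = 1/(sqrt(38) - 129) = 1/(-129 + sqrt(38)) ≈ -0.0081410)
411*v = 411*(-129/16603 - sqrt(38)/16603) = -53019/16603 - 411*sqrt(38)/16603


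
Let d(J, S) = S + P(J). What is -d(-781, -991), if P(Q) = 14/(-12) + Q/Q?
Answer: 5947/6 ≈ 991.17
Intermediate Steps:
P(Q) = -⅙ (P(Q) = 14*(-1/12) + 1 = -7/6 + 1 = -⅙)
d(J, S) = -⅙ + S (d(J, S) = S - ⅙ = -⅙ + S)
-d(-781, -991) = -(-⅙ - 991) = -1*(-5947/6) = 5947/6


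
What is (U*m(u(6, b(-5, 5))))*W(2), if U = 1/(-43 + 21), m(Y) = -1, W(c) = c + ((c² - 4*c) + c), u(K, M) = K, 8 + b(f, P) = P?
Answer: 0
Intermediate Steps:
b(f, P) = -8 + P
W(c) = c² - 2*c (W(c) = c + (c² - 3*c) = c² - 2*c)
U = -1/22 (U = 1/(-22) = -1/22 ≈ -0.045455)
(U*m(u(6, b(-5, 5))))*W(2) = (-1/22*(-1))*(2*(-2 + 2)) = (2*0)/22 = (1/22)*0 = 0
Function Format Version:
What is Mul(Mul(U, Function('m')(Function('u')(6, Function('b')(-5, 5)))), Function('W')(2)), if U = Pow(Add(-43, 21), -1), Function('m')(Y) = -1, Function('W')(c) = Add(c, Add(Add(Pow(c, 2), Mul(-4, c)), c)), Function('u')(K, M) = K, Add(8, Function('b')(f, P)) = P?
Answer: 0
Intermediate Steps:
Function('b')(f, P) = Add(-8, P)
Function('W')(c) = Add(Pow(c, 2), Mul(-2, c)) (Function('W')(c) = Add(c, Add(Pow(c, 2), Mul(-3, c))) = Add(Pow(c, 2), Mul(-2, c)))
U = Rational(-1, 22) (U = Pow(-22, -1) = Rational(-1, 22) ≈ -0.045455)
Mul(Mul(U, Function('m')(Function('u')(6, Function('b')(-5, 5)))), Function('W')(2)) = Mul(Mul(Rational(-1, 22), -1), Mul(2, Add(-2, 2))) = Mul(Rational(1, 22), Mul(2, 0)) = Mul(Rational(1, 22), 0) = 0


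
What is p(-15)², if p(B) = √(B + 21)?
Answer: 6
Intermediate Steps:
p(B) = √(21 + B)
p(-15)² = (√(21 - 15))² = (√6)² = 6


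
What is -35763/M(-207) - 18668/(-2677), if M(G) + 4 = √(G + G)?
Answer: 195488722/575555 + 107289*I*√46/430 ≈ 339.65 + 1692.3*I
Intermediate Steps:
M(G) = -4 + √2*√G (M(G) = -4 + √(G + G) = -4 + √(2*G) = -4 + √2*√G)
-35763/M(-207) - 18668/(-2677) = -35763/(-4 + √2*√(-207)) - 18668/(-2677) = -35763/(-4 + √2*(3*I*√23)) - 18668*(-1/2677) = -35763/(-4 + 3*I*√46) + 18668/2677 = 18668/2677 - 35763/(-4 + 3*I*√46)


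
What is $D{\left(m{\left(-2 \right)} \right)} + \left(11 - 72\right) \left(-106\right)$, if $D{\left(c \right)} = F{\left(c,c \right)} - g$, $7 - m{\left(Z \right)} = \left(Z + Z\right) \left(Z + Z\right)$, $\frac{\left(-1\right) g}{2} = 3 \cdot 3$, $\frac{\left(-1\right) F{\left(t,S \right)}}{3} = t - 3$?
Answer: $6520$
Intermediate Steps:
$F{\left(t,S \right)} = 9 - 3 t$ ($F{\left(t,S \right)} = - 3 \left(t - 3\right) = - 3 \left(-3 + t\right) = 9 - 3 t$)
$g = -18$ ($g = - 2 \cdot 3 \cdot 3 = \left(-2\right) 9 = -18$)
$m{\left(Z \right)} = 7 - 4 Z^{2}$ ($m{\left(Z \right)} = 7 - \left(Z + Z\right) \left(Z + Z\right) = 7 - 2 Z 2 Z = 7 - 4 Z^{2}$)
$D{\left(c \right)} = 27 - 3 c$ ($D{\left(c \right)} = \left(9 - 3 c\right) - -18 = \left(9 - 3 c\right) + 18 = 27 - 3 c$)
$D{\left(m{\left(-2 \right)} \right)} + \left(11 - 72\right) \left(-106\right) = \left(27 - 3 \left(7 - 4 \left(-2\right)^{2}\right)\right) + \left(11 - 72\right) \left(-106\right) = \left(27 - 3 \left(7 - 16\right)\right) + \left(11 - 72\right) \left(-106\right) = \left(27 - 3 \left(7 - 16\right)\right) - -6466 = \left(27 - -27\right) + 6466 = \left(27 + 27\right) + 6466 = 54 + 6466 = 6520$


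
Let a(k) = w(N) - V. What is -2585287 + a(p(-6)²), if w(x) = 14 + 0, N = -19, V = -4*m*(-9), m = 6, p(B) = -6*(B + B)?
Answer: -2585489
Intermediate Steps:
p(B) = -12*B
V = 216 (V = -4*6*(-9) = -24*(-9) = 216)
w(x) = 14
a(k) = -202 (a(k) = 14 - 1*216 = 14 - 216 = -202)
-2585287 + a(p(-6)²) = -2585287 - 202 = -2585489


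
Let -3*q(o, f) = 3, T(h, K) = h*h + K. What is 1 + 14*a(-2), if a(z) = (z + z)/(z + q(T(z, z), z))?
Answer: 59/3 ≈ 19.667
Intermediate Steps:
T(h, K) = K + h² (T(h, K) = h² + K = K + h²)
q(o, f) = -1 (q(o, f) = -⅓*3 = -1)
a(z) = 2*z/(-1 + z) (a(z) = (z + z)/(z - 1) = (2*z)/(-1 + z) = 2*z/(-1 + z))
1 + 14*a(-2) = 1 + 14*(2*(-2)/(-1 - 2)) = 1 + 14*(2*(-2)/(-3)) = 1 + 14*(2*(-2)*(-⅓)) = 1 + 14*(4/3) = 1 + 56/3 = 59/3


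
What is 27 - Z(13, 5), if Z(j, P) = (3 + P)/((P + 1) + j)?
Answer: 505/19 ≈ 26.579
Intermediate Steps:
Z(j, P) = (3 + P)/(1 + P + j) (Z(j, P) = (3 + P)/((1 + P) + j) = (3 + P)/(1 + P + j))
27 - Z(13, 5) = 27 - (3 + 5)/(1 + 5 + 13) = 27 - 8/19 = 505/19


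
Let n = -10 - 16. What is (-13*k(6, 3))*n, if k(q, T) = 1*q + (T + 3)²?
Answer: 14196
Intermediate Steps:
k(q, T) = q + (3 + T)²
n = -26
(-13*k(6, 3))*n = -13*(6 + (3 + 3)²)*(-26) = -13*(6 + 6²)*(-26) = -13*(6 + 36)*(-26) = -13*42*(-26) = -546*(-26) = 14196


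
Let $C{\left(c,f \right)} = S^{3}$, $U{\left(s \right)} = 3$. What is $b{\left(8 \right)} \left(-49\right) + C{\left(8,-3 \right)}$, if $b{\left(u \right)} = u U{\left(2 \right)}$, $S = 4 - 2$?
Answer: $-1168$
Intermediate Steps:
$S = 2$ ($S = 4 - 2 = 2$)
$b{\left(u \right)} = 3 u$ ($b{\left(u \right)} = u 3 = 3 u$)
$C{\left(c,f \right)} = 8$ ($C{\left(c,f \right)} = 2^{3} = 8$)
$b{\left(8 \right)} \left(-49\right) + C{\left(8,-3 \right)} = 3 \cdot 8 \left(-49\right) + 8 = 24 \left(-49\right) + 8 = -1176 + 8 = -1168$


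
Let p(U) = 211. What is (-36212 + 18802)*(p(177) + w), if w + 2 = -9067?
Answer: 154217780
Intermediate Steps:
w = -9069 (w = -2 - 9067 = -9069)
(-36212 + 18802)*(p(177) + w) = (-36212 + 18802)*(211 - 9069) = -17410*(-8858) = 154217780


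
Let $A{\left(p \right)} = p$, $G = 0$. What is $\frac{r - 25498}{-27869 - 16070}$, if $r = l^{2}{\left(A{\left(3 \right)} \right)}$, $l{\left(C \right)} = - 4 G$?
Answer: $\frac{25498}{43939} \approx 0.5803$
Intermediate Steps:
$l{\left(C \right)} = 0$ ($l{\left(C \right)} = \left(-4\right) 0 = 0$)
$r = 0$ ($r = 0^{2} = 0$)
$\frac{r - 25498}{-27869 - 16070} = \frac{0 - 25498}{-27869 - 16070} = - \frac{25498}{-43939} = \left(-25498\right) \left(- \frac{1}{43939}\right) = \frac{25498}{43939}$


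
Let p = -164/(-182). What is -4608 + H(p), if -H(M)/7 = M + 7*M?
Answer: -60560/13 ≈ -4658.5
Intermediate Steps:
p = 82/91 (p = -164*(-1/182) = 82/91 ≈ 0.90110)
H(M) = -56*M (H(M) = -7*(M + 7*M) = -56*M)
-4608 + H(p) = -4608 - 56*82/91 = -4608 - 656/13 = -60560/13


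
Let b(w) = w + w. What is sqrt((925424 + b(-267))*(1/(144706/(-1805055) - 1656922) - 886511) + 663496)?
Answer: I*sqrt(458394003860542151490869838676744479)/747708871354 ≈ 9.055e+5*I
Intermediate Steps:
b(w) = 2*w
sqrt((925424 + b(-267))*(1/(144706/(-1805055) - 1656922) - 886511) + 663496) = sqrt((925424 + 2*(-267))*(1/(144706/(-1805055) - 1656922) - 886511) + 663496) = sqrt((925424 - 534)*(1/(144706*(-1/1805055) - 1656922) - 886511) + 663496) = sqrt(924890*(1/(-144706/1805055 - 1656922) - 886511) + 663496) = sqrt(924890*(1/(-2990835485416/1805055) - 886511) + 663496) = sqrt(924890*(-1805055/2990835485416 - 886511) + 663496) = sqrt(924890*(-2651408557013428631/2990835485416) + 663496) = sqrt(-1226130630148075003262795/1495417742708 + 663496) = sqrt(-1226129637944384387475627/1495417742708) = I*sqrt(458394003860542151490869838676744479)/747708871354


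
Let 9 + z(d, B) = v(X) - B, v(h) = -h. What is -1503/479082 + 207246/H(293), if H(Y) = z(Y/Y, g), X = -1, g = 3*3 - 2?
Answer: -11031983413/798470 ≈ -13816.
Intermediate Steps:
g = 7 (g = 9 - 2 = 7)
z(d, B) = -8 - B (z(d, B) = -9 + (-1*(-1) - B) = -9 + (1 - B) = -8 - B)
H(Y) = -15 (H(Y) = -8 - 1*7 = -8 - 7 = -15)
-1503/479082 + 207246/H(293) = -1503/479082 + 207246/(-15) = -1503*1/479082 + 207246*(-1/15) = -501/159694 - 69082/5 = -11031983413/798470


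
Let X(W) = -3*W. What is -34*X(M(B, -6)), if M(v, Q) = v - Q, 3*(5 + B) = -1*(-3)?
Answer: 204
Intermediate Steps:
B = -4 (B = -5 + (-1*(-3))/3 = -5 + (⅓)*3 = -5 + 1 = -4)
-34*X(M(B, -6)) = -(-102)*(-4 - 1*(-6)) = -(-102)*(-4 + 6) = -(-102)*2 = -34*(-6) = 204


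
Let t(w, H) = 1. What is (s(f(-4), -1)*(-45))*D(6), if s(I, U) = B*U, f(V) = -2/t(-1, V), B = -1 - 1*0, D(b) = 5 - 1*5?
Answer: 0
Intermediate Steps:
D(b) = 0 (D(b) = 5 - 5 = 0)
B = -1 (B = -1 + 0 = -1)
f(V) = -2 (f(V) = -2/1 = -2*1 = -2)
s(I, U) = -U
(s(f(-4), -1)*(-45))*D(6) = (-1*(-1)*(-45))*0 = (1*(-45))*0 = -45*0 = 0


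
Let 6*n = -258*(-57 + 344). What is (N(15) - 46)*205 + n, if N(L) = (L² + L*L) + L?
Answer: 73554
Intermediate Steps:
N(L) = L + 2*L² (N(L) = (L² + L²) + L = 2*L² + L = L + 2*L²)
n = -12341 (n = (-258*(-57 + 344))/6 = (-258*287)/6 = (⅙)*(-74046) = -12341)
(N(15) - 46)*205 + n = (15*(1 + 2*15) - 46)*205 - 12341 = (15*(1 + 30) - 46)*205 - 12341 = (15*31 - 46)*205 - 12341 = (465 - 46)*205 - 12341 = 419*205 - 12341 = 85895 - 12341 = 73554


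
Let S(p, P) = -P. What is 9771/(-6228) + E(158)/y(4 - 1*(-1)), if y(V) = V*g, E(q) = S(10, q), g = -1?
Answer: 311723/10380 ≈ 30.031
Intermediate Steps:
E(q) = -q
y(V) = -V (y(V) = V*(-1) = -V)
9771/(-6228) + E(158)/y(4 - 1*(-1)) = 9771/(-6228) + (-1*158)/((-(4 - 1*(-1)))) = 9771*(-1/6228) - 158*(-1/(4 + 1)) = -3257/2076 - 158/((-1*5)) = -3257/2076 - 158/(-5) = -3257/2076 - 158*(-⅕) = -3257/2076 + 158/5 = 311723/10380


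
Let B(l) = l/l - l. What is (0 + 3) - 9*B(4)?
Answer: 30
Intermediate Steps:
B(l) = 1 - l
(0 + 3) - 9*B(4) = (0 + 3) - 9*(1 - 1*4) = 3 - 9*(1 - 4) = 3 - 9*(-3) = 3 + 27 = 30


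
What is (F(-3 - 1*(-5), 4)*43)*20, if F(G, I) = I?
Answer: 3440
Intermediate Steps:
(F(-3 - 1*(-5), 4)*43)*20 = (4*43)*20 = 172*20 = 3440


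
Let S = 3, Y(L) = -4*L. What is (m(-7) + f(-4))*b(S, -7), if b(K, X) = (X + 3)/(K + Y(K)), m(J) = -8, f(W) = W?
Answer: -16/3 ≈ -5.3333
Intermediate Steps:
b(K, X) = -(3 + X)/(3*K) (b(K, X) = (X + 3)/(K - 4*K) = (3 + X)/((-3*K)) = (3 + X)*(-1/(3*K)) = -(3 + X)/(3*K))
(m(-7) + f(-4))*b(S, -7) = (-8 - 4)*((⅓)*(-3 - 1*(-7))/3) = -4*(-3 + 7)/3 = -4*4/3 = -12*4/9 = -16/3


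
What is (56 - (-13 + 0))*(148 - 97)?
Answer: 3519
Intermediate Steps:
(56 - (-13 + 0))*(148 - 97) = (56 - 1*(-13))*51 = (56 + 13)*51 = 69*51 = 3519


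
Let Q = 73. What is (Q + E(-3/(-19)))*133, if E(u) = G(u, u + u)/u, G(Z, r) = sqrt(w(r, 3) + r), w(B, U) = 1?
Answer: 9709 + 665*sqrt(19)/3 ≈ 10675.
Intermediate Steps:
G(Z, r) = sqrt(1 + r)
E(u) = sqrt(1 + 2*u)/u (E(u) = sqrt(1 + (u + u))/u = sqrt(1 + 2*u)/u)
(Q + E(-3/(-19)))*133 = (73 + sqrt(1 + 2*(-3/(-19)))/((-3/(-19))))*133 = (73 + sqrt(1 + 2*(-3*(-1/19)))/((-3*(-1/19))))*133 = (73 + sqrt(1 + 2*(3/19))/(3/19))*133 = (73 + 19*sqrt(1 + 6/19)/3)*133 = (73 + 19*sqrt(25/19)/3)*133 = (73 + 19*(5*sqrt(19)/19)/3)*133 = (73 + 5*sqrt(19)/3)*133 = 9709 + 665*sqrt(19)/3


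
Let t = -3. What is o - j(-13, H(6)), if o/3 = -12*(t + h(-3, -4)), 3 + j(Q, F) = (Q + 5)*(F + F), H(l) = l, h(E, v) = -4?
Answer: 351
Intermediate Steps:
j(Q, F) = -3 + 2*F*(5 + Q) (j(Q, F) = -3 + (Q + 5)*(F + F) = -3 + (5 + Q)*(2*F) = -3 + 2*F*(5 + Q))
o = 252 (o = 3*(-12*(-3 - 4)) = 3*(-12*(-7)) = 3*(-2*(-42)) = 3*84 = 252)
o - j(-13, H(6)) = 252 - (-3 + 10*6 + 2*6*(-13)) = 252 - (-3 + 60 - 156) = 252 - 1*(-99) = 252 + 99 = 351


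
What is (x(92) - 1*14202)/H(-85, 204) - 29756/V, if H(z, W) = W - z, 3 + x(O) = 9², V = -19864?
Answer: -67989913/1435174 ≈ -47.374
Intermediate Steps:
x(O) = 78 (x(O) = -3 + 9² = -3 + 81 = 78)
(x(92) - 1*14202)/H(-85, 204) - 29756/V = (78 - 1*14202)/(204 - 1*(-85)) - 29756/(-19864) = (78 - 14202)/(204 + 85) - 29756*(-1/19864) = -14124/289 + 7439/4966 = -67989913/1435174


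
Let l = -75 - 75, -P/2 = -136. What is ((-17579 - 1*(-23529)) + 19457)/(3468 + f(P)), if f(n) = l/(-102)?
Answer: 431919/58981 ≈ 7.3230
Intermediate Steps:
P = 272 (P = -2*(-136) = 272)
l = -150
f(n) = 25/17 (f(n) = -150/(-102) = -150*(-1/102) = 25/17)
((-17579 - 1*(-23529)) + 19457)/(3468 + f(P)) = ((-17579 - 1*(-23529)) + 19457)/(3468 + 25/17) = ((-17579 + 23529) + 19457)/(58981/17) = (5950 + 19457)*(17/58981) = 25407*(17/58981) = 431919/58981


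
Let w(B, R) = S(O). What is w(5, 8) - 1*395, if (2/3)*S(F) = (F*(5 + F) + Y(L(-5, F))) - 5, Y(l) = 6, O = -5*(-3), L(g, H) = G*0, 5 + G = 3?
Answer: 113/2 ≈ 56.500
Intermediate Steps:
G = -2 (G = -5 + 3 = -2)
L(g, H) = 0 (L(g, H) = -2*0 = 0)
O = 15
S(F) = 3/2 + 3*F*(5 + F)/2 (S(F) = 3*((F*(5 + F) + 6) - 5)/2 = 3*((6 + F*(5 + F)) - 5)/2 = 3*(1 + F*(5 + F))/2 = 3/2 + 3*F*(5 + F)/2)
w(B, R) = 903/2 (w(B, R) = 3/2 + (3/2)*15² + (15/2)*15 = 3/2 + (3/2)*225 + 225/2 = 3/2 + 675/2 + 225/2 = 903/2)
w(5, 8) - 1*395 = 903/2 - 1*395 = 903/2 - 395 = 113/2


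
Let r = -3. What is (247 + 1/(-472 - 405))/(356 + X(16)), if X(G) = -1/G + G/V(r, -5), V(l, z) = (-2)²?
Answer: 3465888/5050643 ≈ 0.68623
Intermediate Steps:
V(l, z) = 4
X(G) = -1/G + G/4
(247 + 1/(-472 - 405))/(356 + X(16)) = (247 + 1/(-472 - 405))/(356 + (-1/16 + (¼)*16)) = (247 + 1/(-877))/(356 + (-1*1/16 + 4)) = (247 - 1/877)/(356 + (-1/16 + 4)) = 216618/(877*(356 + 63/16)) = 216618/(877*(5759/16)) = (216618/877)*(16/5759) = 3465888/5050643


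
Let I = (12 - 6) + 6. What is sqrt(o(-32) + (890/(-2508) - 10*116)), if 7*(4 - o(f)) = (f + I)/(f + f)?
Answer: I*sqrt(356417518611)/17556 ≈ 34.006*I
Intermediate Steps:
I = 12 (I = 6 + 6 = 12)
o(f) = 4 - (12 + f)/(14*f) (o(f) = 4 - (f + 12)/(7*(f + f)) = 4 - (12 + f)/(7*(2*f)) = 4 - (12 + f)*1/(2*f)/7 = 4 - (12 + f)/(14*f))
sqrt(o(-32) + (890/(-2508) - 10*116)) = sqrt((1/14)*(-12 + 55*(-32))/(-32) + (890/(-2508) - 10*116)) = sqrt((1/14)*(-1/32)*(-12 - 1760) + (890*(-1/2508) - 1160)) = sqrt((1/14)*(-1/32)*(-1772) + (-445/1254 - 1160)) = sqrt(443/112 - 1455085/1254) = sqrt(-81206999/70224) = I*sqrt(356417518611)/17556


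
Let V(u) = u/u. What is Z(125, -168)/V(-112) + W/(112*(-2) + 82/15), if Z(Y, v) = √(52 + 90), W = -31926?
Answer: 239445/1639 + √142 ≈ 158.01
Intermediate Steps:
V(u) = 1
Z(Y, v) = √142
Z(125, -168)/V(-112) + W/(112*(-2) + 82/15) = √142/1 - 31926/(112*(-2) + 82/15) = √142*1 - 31926/(-224 + 82*(1/15)) = √142 - 31926/(-224 + 82/15) = √142 - 31926/(-3278/15) = √142 - 31926*(-15/3278) = √142 + 239445/1639 = 239445/1639 + √142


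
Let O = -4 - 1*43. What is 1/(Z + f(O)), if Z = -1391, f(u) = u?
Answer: -1/1438 ≈ -0.00069541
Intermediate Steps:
O = -47 (O = -4 - 43 = -47)
1/(Z + f(O)) = 1/(-1391 - 47) = 1/(-1438) = -1/1438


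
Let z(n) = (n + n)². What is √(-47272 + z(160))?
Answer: 2*√13782 ≈ 234.79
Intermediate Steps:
z(n) = 4*n² (z(n) = (2*n)² = 4*n²)
√(-47272 + z(160)) = √(-47272 + 4*160²) = √(-47272 + 4*25600) = √(-47272 + 102400) = √55128 = 2*√13782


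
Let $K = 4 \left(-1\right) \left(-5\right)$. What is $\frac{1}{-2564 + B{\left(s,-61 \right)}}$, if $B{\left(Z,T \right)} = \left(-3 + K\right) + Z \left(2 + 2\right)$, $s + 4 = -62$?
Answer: $- \frac{1}{2811} \approx -0.00035575$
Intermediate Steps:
$K = 20$ ($K = \left(-4\right) \left(-5\right) = 20$)
$s = -66$ ($s = -4 - 62 = -66$)
$B{\left(Z,T \right)} = 17 + 4 Z$ ($B{\left(Z,T \right)} = \left(-3 + 20\right) + Z \left(2 + 2\right) = 17 + Z 4 = 17 + 4 Z$)
$\frac{1}{-2564 + B{\left(s,-61 \right)}} = \frac{1}{-2564 + \left(17 + 4 \left(-66\right)\right)} = \frac{1}{-2564 + \left(17 - 264\right)} = \frac{1}{-2564 - 247} = \frac{1}{-2811} = - \frac{1}{2811}$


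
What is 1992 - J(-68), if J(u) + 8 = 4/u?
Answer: 34001/17 ≈ 2000.1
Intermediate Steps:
J(u) = -8 + 4/u
1992 - J(-68) = 1992 - (-8 + 4/(-68)) = 1992 - (-8 + 4*(-1/68)) = 1992 - (-8 - 1/17) = 1992 - 1*(-137/17) = 1992 + 137/17 = 34001/17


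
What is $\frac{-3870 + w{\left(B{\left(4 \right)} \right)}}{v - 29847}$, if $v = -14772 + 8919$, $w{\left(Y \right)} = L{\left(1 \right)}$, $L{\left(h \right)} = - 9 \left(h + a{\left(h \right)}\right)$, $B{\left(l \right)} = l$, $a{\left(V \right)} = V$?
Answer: $\frac{324}{2975} \approx 0.10891$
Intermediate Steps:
$L{\left(h \right)} = - 18 h$ ($L{\left(h \right)} = - 9 \left(h + h\right) = - 9 \cdot 2 h = - 18 h$)
$w{\left(Y \right)} = -18$ ($w{\left(Y \right)} = \left(-18\right) 1 = -18$)
$v = -5853$
$\frac{-3870 + w{\left(B{\left(4 \right)} \right)}}{v - 29847} = \frac{-3870 - 18}{-5853 - 29847} = - \frac{3888}{-35700} = \left(-3888\right) \left(- \frac{1}{35700}\right) = \frac{324}{2975}$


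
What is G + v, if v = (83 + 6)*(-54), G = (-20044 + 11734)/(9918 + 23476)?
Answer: -80249937/16697 ≈ -4806.3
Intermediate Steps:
G = -4155/16697 (G = -8310/33394 = -8310*1/33394 = -4155/16697 ≈ -0.24885)
v = -4806 (v = 89*(-54) = -4806)
G + v = -4155/16697 - 4806 = -80249937/16697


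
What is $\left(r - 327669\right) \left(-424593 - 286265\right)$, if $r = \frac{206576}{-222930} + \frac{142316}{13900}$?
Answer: $\frac{18043849404110032504}{77468175} \approx 2.3292 \cdot 10^{11}$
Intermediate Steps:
$r = \frac{721377487}{77468175}$ ($r = 206576 \left(- \frac{1}{222930}\right) + 142316 \cdot \frac{1}{13900} = - \frac{103288}{111465} + \frac{35579}{3475} = \frac{721377487}{77468175} \approx 9.3119$)
$\left(r - 327669\right) \left(-424593 - 286265\right) = \left(\frac{721377487}{77468175} - 327669\right) \left(-424593 - 286265\right) = \left(- \frac{25383198056588}{77468175}\right) \left(-710858\right) = \frac{18043849404110032504}{77468175}$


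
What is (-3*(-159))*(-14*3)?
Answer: -20034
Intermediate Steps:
(-3*(-159))*(-14*3) = 477*(-42) = -20034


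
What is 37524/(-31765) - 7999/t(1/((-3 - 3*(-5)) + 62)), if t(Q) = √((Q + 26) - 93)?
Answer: -37524/31765 + 7999*I*√366818/4957 ≈ -1.1813 + 977.33*I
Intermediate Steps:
t(Q) = √(-67 + Q) (t(Q) = √((26 + Q) - 93) = √(-67 + Q))
37524/(-31765) - 7999/t(1/((-3 - 3*(-5)) + 62)) = 37524/(-31765) - 7999/√(-67 + 1/((-3 - 3*(-5)) + 62)) = 37524*(-1/31765) - 7999/√(-67 + 1/((-3 + 15) + 62)) = -37524/31765 - 7999/√(-67 + 1/(12 + 62)) = -37524/31765 - 7999/√(-67 + 1/74) = -37524/31765 - 7999*(-I*√366818/4957) = -37524/31765 - (-7999)*I*√366818/4957 = -37524/31765 + 7999*I*√366818/4957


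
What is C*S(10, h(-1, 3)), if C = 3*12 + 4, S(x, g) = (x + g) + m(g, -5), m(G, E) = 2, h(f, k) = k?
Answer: 600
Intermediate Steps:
S(x, g) = 2 + g + x (S(x, g) = (x + g) + 2 = (g + x) + 2 = 2 + g + x)
C = 40 (C = 36 + 4 = 40)
C*S(10, h(-1, 3)) = 40*(2 + 3 + 10) = 40*15 = 600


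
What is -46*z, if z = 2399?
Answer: -110354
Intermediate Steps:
-46*z = -46*2399 = -110354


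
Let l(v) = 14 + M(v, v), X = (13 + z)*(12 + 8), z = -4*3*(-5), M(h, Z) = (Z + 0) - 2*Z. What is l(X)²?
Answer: 2090916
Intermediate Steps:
M(h, Z) = -Z (M(h, Z) = Z - 2*Z = -Z)
z = 60 (z = -12*(-5) = 60)
X = 1460 (X = (13 + 60)*(12 + 8) = 73*20 = 1460)
l(v) = 14 - v
l(X)² = (14 - 1*1460)² = (14 - 1460)² = (-1446)² = 2090916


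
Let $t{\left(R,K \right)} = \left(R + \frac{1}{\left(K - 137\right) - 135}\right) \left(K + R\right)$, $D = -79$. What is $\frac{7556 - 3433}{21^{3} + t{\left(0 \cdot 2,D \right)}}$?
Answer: $\frac{1447173}{3250690} \approx 0.44519$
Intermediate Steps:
$t{\left(R,K \right)} = \left(K + R\right) \left(R + \frac{1}{-272 + K}\right)$ ($t{\left(R,K \right)} = \left(R + \frac{1}{\left(-137 + K\right) - 135}\right) \left(K + R\right) = \left(R + \frac{1}{-272 + K}\right) \left(K + R\right) = \left(K + R\right) \left(R + \frac{1}{-272 + K}\right)$)
$\frac{7556 - 3433}{21^{3} + t{\left(0 \cdot 2,D \right)}} = \frac{7556 - 3433}{21^{3} + \frac{-79 + 0 \cdot 2 - 272 \left(0 \cdot 2\right)^{2} - 79 \left(0 \cdot 2\right)^{2} + 0 \cdot 2 \left(-79\right)^{2} - - 21488 \cdot 0 \cdot 2}{-272 - 79}} = \frac{4123}{9261 + \frac{-79 + 0 - 272 \cdot 0^{2} - 79 \cdot 0^{2} + 0 \cdot 6241 - \left(-21488\right) 0}{-351}} = \frac{4123}{9261 - \frac{-79 + 0 - 0 - 0 + 0 + 0}{351}} = \frac{4123}{9261 - \frac{-79 + 0 + 0 + 0 + 0 + 0}{351}} = \frac{4123}{9261 - - \frac{79}{351}} = \frac{4123}{9261 + \frac{79}{351}} = \frac{4123}{\frac{3250690}{351}} = 4123 \cdot \frac{351}{3250690} = \frac{1447173}{3250690}$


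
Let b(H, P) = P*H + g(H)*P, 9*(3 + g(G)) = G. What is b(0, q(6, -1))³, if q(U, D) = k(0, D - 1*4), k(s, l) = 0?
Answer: 0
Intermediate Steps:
g(G) = -3 + G/9
q(U, D) = 0
b(H, P) = H*P + P*(-3 + H/9) (b(H, P) = P*H + (-3 + H/9)*P = H*P + P*(-3 + H/9))
b(0, q(6, -1))³ = ((⅑)*0*(-27 + 10*0))³ = ((⅑)*0*(-27 + 0))³ = ((⅑)*0*(-27))³ = 0³ = 0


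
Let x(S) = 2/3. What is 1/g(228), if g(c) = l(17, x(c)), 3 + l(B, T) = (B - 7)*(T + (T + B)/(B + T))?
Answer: 3/41 ≈ 0.073171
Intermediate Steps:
x(S) = ⅔ (x(S) = 2*(⅓) = ⅔)
l(B, T) = -3 + (1 + T)*(-7 + B) (l(B, T) = -3 + (B - 7)*(T + (T + B)/(B + T)) = -3 + (-7 + B)*(T + (B + T)/(B + T)) = -3 + (-7 + B)*(T + 1) = -3 + (-7 + B)*(1 + T) = -3 + (1 + T)*(-7 + B))
g(c) = 41/3 (g(c) = -10 + 17 - 7*⅔ + 17*(⅔) = -10 + 17 - 14/3 + 34/3 = 41/3)
1/g(228) = 1/(41/3) = 3/41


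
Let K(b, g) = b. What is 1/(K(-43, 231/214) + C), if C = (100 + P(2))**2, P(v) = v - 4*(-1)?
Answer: 1/11193 ≈ 8.9342e-5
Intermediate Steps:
P(v) = 4 + v (P(v) = v + 4 = 4 + v)
C = 11236 (C = (100 + (4 + 2))**2 = (100 + 6)**2 = 106**2 = 11236)
1/(K(-43, 231/214) + C) = 1/(-43 + 11236) = 1/11193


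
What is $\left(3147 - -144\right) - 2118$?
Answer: $1173$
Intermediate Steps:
$\left(3147 - -144\right) - 2118 = \left(3147 + \left(-93 + 237\right)\right) - 2118 = \left(3147 + 144\right) - 2118 = 3291 - 2118 = 1173$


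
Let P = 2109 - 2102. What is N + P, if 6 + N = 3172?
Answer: 3173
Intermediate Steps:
N = 3166 (N = -6 + 3172 = 3166)
P = 7
N + P = 3166 + 7 = 3173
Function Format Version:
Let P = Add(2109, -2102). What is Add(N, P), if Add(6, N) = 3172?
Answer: 3173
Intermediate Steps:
N = 3166 (N = Add(-6, 3172) = 3166)
P = 7
Add(N, P) = Add(3166, 7) = 3173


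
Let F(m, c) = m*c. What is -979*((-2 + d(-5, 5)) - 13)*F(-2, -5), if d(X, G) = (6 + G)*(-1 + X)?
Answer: 792990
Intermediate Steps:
F(m, c) = c*m
d(X, G) = (-1 + X)*(6 + G)
-979*((-2 + d(-5, 5)) - 13)*F(-2, -5) = -979*((-2 + (-6 - 1*5 + 6*(-5) + 5*(-5))) - 13)*(-5*(-2)) = -979*((-2 + (-6 - 5 - 30 - 25)) - 13)*10 = -979*((-2 - 66) - 13)*10 = -979*(-68 - 13)*10 = -(-79299)*10 = -979*(-810) = 792990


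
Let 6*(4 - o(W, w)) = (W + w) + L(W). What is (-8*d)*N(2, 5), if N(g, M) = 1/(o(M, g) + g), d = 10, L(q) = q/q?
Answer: -120/7 ≈ -17.143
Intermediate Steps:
L(q) = 1
o(W, w) = 23/6 - W/6 - w/6 (o(W, w) = 4 - ((W + w) + 1)/6 = 4 - (1 + W + w)/6 = 4 + (-⅙ - W/6 - w/6) = 23/6 - W/6 - w/6)
N(g, M) = 1/(23/6 - M/6 + 5*g/6) (N(g, M) = 1/((23/6 - M/6 - g/6) + g) = 1/(23/6 - M/6 + 5*g/6))
(-8*d)*N(2, 5) = (-8*10)*(6/(23 - 1*5 + 5*2)) = -480/(23 - 5 + 10) = -480/28 = -80*3/14 = -120/7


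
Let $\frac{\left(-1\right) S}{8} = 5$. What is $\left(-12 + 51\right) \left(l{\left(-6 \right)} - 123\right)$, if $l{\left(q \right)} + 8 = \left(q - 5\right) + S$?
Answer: $-7098$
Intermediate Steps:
$S = -40$ ($S = \left(-8\right) 5 = -40$)
$l{\left(q \right)} = -53 + q$ ($l{\left(q \right)} = -8 + \left(\left(q - 5\right) - 40\right) = -8 + \left(\left(-5 + q\right) - 40\right) = -8 + \left(-45 + q\right) = -53 + q$)
$\left(-12 + 51\right) \left(l{\left(-6 \right)} - 123\right) = \left(-12 + 51\right) \left(\left(-53 - 6\right) - 123\right) = 39 \left(-59 - 123\right) = 39 \left(-182\right) = -7098$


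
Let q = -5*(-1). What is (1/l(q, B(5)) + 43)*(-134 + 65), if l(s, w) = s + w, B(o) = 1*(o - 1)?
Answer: -8924/3 ≈ -2974.7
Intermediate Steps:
q = 5
B(o) = -1 + o (B(o) = 1*(-1 + o) = -1 + o)
(1/l(q, B(5)) + 43)*(-134 + 65) = (1/(5 + (-1 + 5)) + 43)*(-134 + 65) = (1/(5 + 4) + 43)*(-69) = (1/9 + 43)*(-69) = (388/9)*(-69) = -8924/3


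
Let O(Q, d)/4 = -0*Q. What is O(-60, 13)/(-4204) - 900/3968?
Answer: -225/992 ≈ -0.22681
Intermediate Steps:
O(Q, d) = 0 (O(Q, d) = 4*(-0*Q) = 4*(-1*0) = 4*0 = 0)
O(-60, 13)/(-4204) - 900/3968 = 0/(-4204) - 900/3968 = 0*(-1/4204) - 900*1/3968 = 0 - 225/992 = -225/992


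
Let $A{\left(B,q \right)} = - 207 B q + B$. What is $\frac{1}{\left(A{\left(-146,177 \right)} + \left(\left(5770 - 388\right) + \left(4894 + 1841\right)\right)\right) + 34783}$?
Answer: $\frac{1}{5396048} \approx 1.8532 \cdot 10^{-7}$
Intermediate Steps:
$A{\left(B,q \right)} = B - 207 B q$ ($A{\left(B,q \right)} = - 207 B q + B = B - 207 B q$)
$\frac{1}{\left(A{\left(-146,177 \right)} + \left(\left(5770 - 388\right) + \left(4894 + 1841\right)\right)\right) + 34783} = \frac{1}{\left(- 146 \left(1 - 36639\right) + \left(\left(5770 - 388\right) + \left(4894 + 1841\right)\right)\right) + 34783} = \frac{1}{\left(- 146 \left(1 - 36639\right) + \left(5382 + 6735\right)\right) + 34783} = \frac{1}{\left(\left(-146\right) \left(-36638\right) + 12117\right) + 34783} = \frac{1}{\left(5349148 + 12117\right) + 34783} = \frac{1}{5361265 + 34783} = \frac{1}{5396048}$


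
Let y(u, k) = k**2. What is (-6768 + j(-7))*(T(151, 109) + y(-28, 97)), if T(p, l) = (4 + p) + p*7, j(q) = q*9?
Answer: -72552051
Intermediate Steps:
j(q) = 9*q
T(p, l) = 4 + 8*p (T(p, l) = (4 + p) + 7*p = 4 + 8*p)
(-6768 + j(-7))*(T(151, 109) + y(-28, 97)) = (-6768 + 9*(-7))*((4 + 8*151) + 97**2) = (-6768 - 63)*((4 + 1208) + 9409) = -6831*(1212 + 9409) = -6831*10621 = -72552051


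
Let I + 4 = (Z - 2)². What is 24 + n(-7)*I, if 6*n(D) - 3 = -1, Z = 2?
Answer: 68/3 ≈ 22.667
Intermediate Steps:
n(D) = ⅓ (n(D) = ½ + (⅙)*(-1) = ½ - ⅙ = ⅓)
I = -4 (I = -4 + (2 - 2)² = -4 + 0² = -4 + 0 = -4)
24 + n(-7)*I = 24 + (⅓)*(-4) = 24 - 4/3 = 68/3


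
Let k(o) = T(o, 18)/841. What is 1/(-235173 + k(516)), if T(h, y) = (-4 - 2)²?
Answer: -841/197780457 ≈ -4.2522e-6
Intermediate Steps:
T(h, y) = 36 (T(h, y) = (-6)² = 36)
k(o) = 36/841
1/(-235173 + k(516)) = 1/(-235173 + 36/841) = 1/(-197780457/841) = -841/197780457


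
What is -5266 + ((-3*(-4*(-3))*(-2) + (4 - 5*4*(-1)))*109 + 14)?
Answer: 5212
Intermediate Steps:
-5266 + ((-3*(-4*(-3))*(-2) + (4 - 5*4*(-1)))*109 + 14) = -5266 + ((-36*(-2) + (4 - 20*(-1)))*109 + 14) = -5266 + ((-3*(-24) + (4 - 1*(-20)))*109 + 14) = -5266 + ((72 + (4 + 20))*109 + 14) = -5266 + ((72 + 24)*109 + 14) = -5266 + (96*109 + 14) = -5266 + (10464 + 14) = -5266 + 10478 = 5212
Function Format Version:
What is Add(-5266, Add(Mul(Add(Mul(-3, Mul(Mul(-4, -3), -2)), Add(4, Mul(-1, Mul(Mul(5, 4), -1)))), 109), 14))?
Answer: 5212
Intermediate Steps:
Add(-5266, Add(Mul(Add(Mul(-3, Mul(Mul(-4, -3), -2)), Add(4, Mul(-1, Mul(Mul(5, 4), -1)))), 109), 14)) = Add(-5266, Add(Mul(Add(Mul(-3, Mul(12, -2)), Add(4, Mul(-1, Mul(20, -1)))), 109), 14)) = Add(-5266, Add(Mul(Add(Mul(-3, -24), Add(4, Mul(-1, -20))), 109), 14)) = Add(-5266, Add(Mul(Add(72, Add(4, 20)), 109), 14)) = Add(-5266, Add(Mul(Add(72, 24), 109), 14)) = Add(-5266, Add(Mul(96, 109), 14)) = Add(-5266, Add(10464, 14)) = Add(-5266, 10478) = 5212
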